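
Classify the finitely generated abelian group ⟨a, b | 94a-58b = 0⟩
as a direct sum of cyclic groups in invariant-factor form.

Answer: M ≅ ℤ^1 ⊕ ℤ/2

Derivation:
rank_ℚ(R)=1; free=2−1=1
SNF(R) diag = [2] → torsion [2]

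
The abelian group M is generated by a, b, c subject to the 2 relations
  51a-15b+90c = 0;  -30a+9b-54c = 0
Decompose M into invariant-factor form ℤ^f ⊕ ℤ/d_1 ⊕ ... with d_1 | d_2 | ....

rank_ℚ(R)=2; free=3−2=1
SNF(R) diag = [3, 3] → torsion [3, 3]

Answer: M ≅ ℤ^1 ⊕ ℤ/3 ⊕ ℤ/3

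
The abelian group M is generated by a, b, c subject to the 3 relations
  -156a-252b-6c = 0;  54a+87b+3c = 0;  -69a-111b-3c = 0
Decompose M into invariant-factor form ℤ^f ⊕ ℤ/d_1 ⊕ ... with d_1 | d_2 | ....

rank_ℚ(R)=3; free=3−3=0
SNF(R) diag = [3, 3, 6] → torsion [3, 3, 6]

Answer: M ≅ ℤ/3 ⊕ ℤ/3 ⊕ ℤ/6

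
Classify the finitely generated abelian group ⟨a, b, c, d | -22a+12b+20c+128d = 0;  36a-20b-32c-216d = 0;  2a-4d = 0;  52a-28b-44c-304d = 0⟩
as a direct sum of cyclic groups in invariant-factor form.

rank_ℚ(R)=4; free=4−4=0
SNF(R) diag = [2, 4, 4, 4] → torsion [2, 4, 4, 4]

Answer: M ≅ ℤ/2 ⊕ ℤ/4 ⊕ ℤ/4 ⊕ ℤ/4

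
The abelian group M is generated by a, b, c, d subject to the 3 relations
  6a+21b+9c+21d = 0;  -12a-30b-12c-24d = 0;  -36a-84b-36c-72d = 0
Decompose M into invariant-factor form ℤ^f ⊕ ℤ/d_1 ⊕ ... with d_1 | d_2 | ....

Answer: M ≅ ℤ^1 ⊕ ℤ/3 ⊕ ℤ/6 ⊕ ℤ/12

Derivation:
rank_ℚ(R)=3; free=4−3=1
SNF(R) diag = [3, 6, 12] → torsion [3, 6, 12]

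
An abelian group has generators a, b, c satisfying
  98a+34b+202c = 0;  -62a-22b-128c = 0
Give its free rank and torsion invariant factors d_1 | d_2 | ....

Answer: M ≅ ℤ^1 ⊕ ℤ/2 ⊕ ℤ/2

Derivation:
rank_ℚ(R)=2; free=3−2=1
SNF(R) diag = [2, 2] → torsion [2, 2]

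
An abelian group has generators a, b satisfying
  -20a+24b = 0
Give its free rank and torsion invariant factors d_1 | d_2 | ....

Answer: M ≅ ℤ^1 ⊕ ℤ/4

Derivation:
rank_ℚ(R)=1; free=2−1=1
SNF(R) diag = [4] → torsion [4]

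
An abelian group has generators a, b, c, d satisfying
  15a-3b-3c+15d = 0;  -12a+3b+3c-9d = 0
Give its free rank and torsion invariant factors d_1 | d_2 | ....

Answer: M ≅ ℤ^2 ⊕ ℤ/3 ⊕ ℤ/3

Derivation:
rank_ℚ(R)=2; free=4−2=2
SNF(R) diag = [3, 3] → torsion [3, 3]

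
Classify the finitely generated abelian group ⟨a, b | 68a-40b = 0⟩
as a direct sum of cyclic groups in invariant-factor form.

Answer: M ≅ ℤ^1 ⊕ ℤ/4

Derivation:
rank_ℚ(R)=1; free=2−1=1
SNF(R) diag = [4] → torsion [4]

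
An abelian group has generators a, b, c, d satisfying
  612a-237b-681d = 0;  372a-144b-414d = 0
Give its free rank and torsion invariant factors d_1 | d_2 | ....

Answer: M ≅ ℤ^2 ⊕ ℤ/3 ⊕ ℤ/6

Derivation:
rank_ℚ(R)=2; free=4−2=2
SNF(R) diag = [3, 6] → torsion [3, 6]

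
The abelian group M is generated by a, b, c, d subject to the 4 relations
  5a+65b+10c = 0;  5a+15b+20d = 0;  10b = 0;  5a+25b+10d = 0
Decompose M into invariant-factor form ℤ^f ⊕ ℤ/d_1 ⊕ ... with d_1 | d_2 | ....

rank_ℚ(R)=4; free=4−4=0
SNF(R) diag = [5, 10, 10, 10] → torsion [5, 10, 10, 10]

Answer: M ≅ ℤ/5 ⊕ ℤ/10 ⊕ ℤ/10 ⊕ ℤ/10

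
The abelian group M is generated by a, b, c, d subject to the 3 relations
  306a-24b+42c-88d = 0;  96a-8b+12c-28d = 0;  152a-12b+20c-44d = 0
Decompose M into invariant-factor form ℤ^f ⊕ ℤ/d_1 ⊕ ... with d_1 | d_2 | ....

rank_ℚ(R)=3; free=4−3=1
SNF(R) diag = [2, 4, 4] → torsion [2, 4, 4]

Answer: M ≅ ℤ^1 ⊕ ℤ/2 ⊕ ℤ/4 ⊕ ℤ/4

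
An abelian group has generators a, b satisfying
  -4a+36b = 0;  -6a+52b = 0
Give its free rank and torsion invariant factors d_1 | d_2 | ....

Answer: M ≅ ℤ/2 ⊕ ℤ/4

Derivation:
rank_ℚ(R)=2; free=2−2=0
SNF(R) diag = [2, 4] → torsion [2, 4]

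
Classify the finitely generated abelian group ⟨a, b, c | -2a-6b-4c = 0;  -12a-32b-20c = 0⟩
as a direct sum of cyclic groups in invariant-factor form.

Answer: M ≅ ℤ^1 ⊕ ℤ/2 ⊕ ℤ/4

Derivation:
rank_ℚ(R)=2; free=3−2=1
SNF(R) diag = [2, 4] → torsion [2, 4]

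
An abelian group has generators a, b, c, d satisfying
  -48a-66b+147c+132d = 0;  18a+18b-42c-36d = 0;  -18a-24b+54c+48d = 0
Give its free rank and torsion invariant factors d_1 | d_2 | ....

rank_ℚ(R)=3; free=4−3=1
SNF(R) diag = [3, 6, 6] → torsion [3, 6, 6]

Answer: M ≅ ℤ^1 ⊕ ℤ/3 ⊕ ℤ/6 ⊕ ℤ/6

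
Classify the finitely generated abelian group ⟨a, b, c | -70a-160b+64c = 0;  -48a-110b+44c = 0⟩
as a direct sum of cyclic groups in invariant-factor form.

rank_ℚ(R)=2; free=3−2=1
SNF(R) diag = [2, 2] → torsion [2, 2]

Answer: M ≅ ℤ^1 ⊕ ℤ/2 ⊕ ℤ/2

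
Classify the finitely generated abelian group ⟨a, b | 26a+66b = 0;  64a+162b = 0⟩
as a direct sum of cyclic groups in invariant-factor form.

Answer: M ≅ ℤ/2 ⊕ ℤ/6

Derivation:
rank_ℚ(R)=2; free=2−2=0
SNF(R) diag = [2, 6] → torsion [2, 6]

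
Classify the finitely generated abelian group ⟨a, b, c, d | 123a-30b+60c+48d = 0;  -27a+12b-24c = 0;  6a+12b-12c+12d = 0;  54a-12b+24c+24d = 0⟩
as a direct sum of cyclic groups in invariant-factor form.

rank_ℚ(R)=4; free=4−4=0
SNF(R) diag = [3, 6, 12, 24] → torsion [3, 6, 12, 24]

Answer: M ≅ ℤ/3 ⊕ ℤ/6 ⊕ ℤ/12 ⊕ ℤ/24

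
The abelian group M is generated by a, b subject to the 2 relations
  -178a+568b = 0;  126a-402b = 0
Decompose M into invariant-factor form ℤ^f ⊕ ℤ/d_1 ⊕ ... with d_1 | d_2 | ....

Answer: M ≅ ℤ/2 ⊕ ℤ/6

Derivation:
rank_ℚ(R)=2; free=2−2=0
SNF(R) diag = [2, 6] → torsion [2, 6]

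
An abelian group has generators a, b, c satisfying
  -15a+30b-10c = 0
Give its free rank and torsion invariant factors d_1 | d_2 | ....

Answer: M ≅ ℤ^2 ⊕ ℤ/5

Derivation:
rank_ℚ(R)=1; free=3−1=2
SNF(R) diag = [5] → torsion [5]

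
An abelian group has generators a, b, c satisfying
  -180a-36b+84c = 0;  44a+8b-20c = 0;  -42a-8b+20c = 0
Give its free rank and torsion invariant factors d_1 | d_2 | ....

rank_ℚ(R)=3; free=3−3=0
SNF(R) diag = [2, 4, 12] → torsion [2, 4, 12]

Answer: M ≅ ℤ/2 ⊕ ℤ/4 ⊕ ℤ/12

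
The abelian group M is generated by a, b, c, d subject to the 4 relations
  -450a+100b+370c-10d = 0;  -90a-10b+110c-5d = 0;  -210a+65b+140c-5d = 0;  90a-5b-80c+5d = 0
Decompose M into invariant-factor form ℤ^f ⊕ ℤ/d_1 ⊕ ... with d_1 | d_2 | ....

rank_ℚ(R)=4; free=4−4=0
SNF(R) diag = [5, 15, 30, 60] → torsion [5, 15, 30, 60]

Answer: M ≅ ℤ/5 ⊕ ℤ/15 ⊕ ℤ/30 ⊕ ℤ/60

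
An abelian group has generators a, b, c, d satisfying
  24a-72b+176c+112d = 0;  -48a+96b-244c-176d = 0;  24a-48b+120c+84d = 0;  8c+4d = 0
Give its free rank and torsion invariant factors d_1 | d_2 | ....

rank_ℚ(R)=4; free=4−4=0
SNF(R) diag = [4, 12, 24, 24] → torsion [4, 12, 24, 24]

Answer: M ≅ ℤ/4 ⊕ ℤ/12 ⊕ ℤ/24 ⊕ ℤ/24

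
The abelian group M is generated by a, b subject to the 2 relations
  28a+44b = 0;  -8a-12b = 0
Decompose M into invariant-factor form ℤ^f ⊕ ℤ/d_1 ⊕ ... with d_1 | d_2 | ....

Answer: M ≅ ℤ/4 ⊕ ℤ/4

Derivation:
rank_ℚ(R)=2; free=2−2=0
SNF(R) diag = [4, 4] → torsion [4, 4]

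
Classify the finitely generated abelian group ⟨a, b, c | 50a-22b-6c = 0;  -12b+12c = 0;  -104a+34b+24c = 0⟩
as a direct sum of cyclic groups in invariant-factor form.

Answer: M ≅ ℤ/2 ⊕ ℤ/6 ⊕ ℤ/12

Derivation:
rank_ℚ(R)=3; free=3−3=0
SNF(R) diag = [2, 6, 12] → torsion [2, 6, 12]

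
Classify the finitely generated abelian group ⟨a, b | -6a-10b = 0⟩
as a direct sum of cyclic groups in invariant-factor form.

rank_ℚ(R)=1; free=2−1=1
SNF(R) diag = [2] → torsion [2]

Answer: M ≅ ℤ^1 ⊕ ℤ/2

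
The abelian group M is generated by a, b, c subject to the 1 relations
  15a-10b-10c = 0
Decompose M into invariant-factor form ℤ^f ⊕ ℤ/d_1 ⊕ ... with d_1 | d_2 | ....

Answer: M ≅ ℤ^2 ⊕ ℤ/5

Derivation:
rank_ℚ(R)=1; free=3−1=2
SNF(R) diag = [5] → torsion [5]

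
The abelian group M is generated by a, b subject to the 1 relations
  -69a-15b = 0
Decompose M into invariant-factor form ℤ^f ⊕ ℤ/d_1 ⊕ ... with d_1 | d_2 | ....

Answer: M ≅ ℤ^1 ⊕ ℤ/3

Derivation:
rank_ℚ(R)=1; free=2−1=1
SNF(R) diag = [3] → torsion [3]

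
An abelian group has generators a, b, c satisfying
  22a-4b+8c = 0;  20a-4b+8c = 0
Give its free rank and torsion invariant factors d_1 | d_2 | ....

Answer: M ≅ ℤ^1 ⊕ ℤ/2 ⊕ ℤ/4

Derivation:
rank_ℚ(R)=2; free=3−2=1
SNF(R) diag = [2, 4] → torsion [2, 4]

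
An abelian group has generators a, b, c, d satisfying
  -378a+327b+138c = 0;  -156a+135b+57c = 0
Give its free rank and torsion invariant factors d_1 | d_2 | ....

rank_ℚ(R)=2; free=4−2=2
SNF(R) diag = [3, 3] → torsion [3, 3]

Answer: M ≅ ℤ^2 ⊕ ℤ/3 ⊕ ℤ/3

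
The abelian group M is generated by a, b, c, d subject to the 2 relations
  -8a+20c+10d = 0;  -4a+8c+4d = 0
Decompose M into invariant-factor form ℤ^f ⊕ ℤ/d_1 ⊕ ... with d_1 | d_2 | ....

rank_ℚ(R)=2; free=4−2=2
SNF(R) diag = [2, 4] → torsion [2, 4]

Answer: M ≅ ℤ^2 ⊕ ℤ/2 ⊕ ℤ/4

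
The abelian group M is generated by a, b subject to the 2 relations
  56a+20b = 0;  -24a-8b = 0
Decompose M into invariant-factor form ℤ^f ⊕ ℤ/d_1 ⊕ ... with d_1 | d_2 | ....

Answer: M ≅ ℤ/4 ⊕ ℤ/8

Derivation:
rank_ℚ(R)=2; free=2−2=0
SNF(R) diag = [4, 8] → torsion [4, 8]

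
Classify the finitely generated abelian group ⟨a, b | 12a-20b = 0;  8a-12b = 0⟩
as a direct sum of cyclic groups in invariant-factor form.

Answer: M ≅ ℤ/4 ⊕ ℤ/4

Derivation:
rank_ℚ(R)=2; free=2−2=0
SNF(R) diag = [4, 4] → torsion [4, 4]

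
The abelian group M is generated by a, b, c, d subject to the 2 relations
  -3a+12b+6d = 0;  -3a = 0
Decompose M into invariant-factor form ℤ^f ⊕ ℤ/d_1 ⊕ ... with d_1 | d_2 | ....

Answer: M ≅ ℤ^2 ⊕ ℤ/3 ⊕ ℤ/6

Derivation:
rank_ℚ(R)=2; free=4−2=2
SNF(R) diag = [3, 6] → torsion [3, 6]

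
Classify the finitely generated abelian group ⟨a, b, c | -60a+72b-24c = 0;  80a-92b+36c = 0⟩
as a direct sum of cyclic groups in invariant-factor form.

rank_ℚ(R)=2; free=3−2=1
SNF(R) diag = [4, 12] → torsion [4, 12]

Answer: M ≅ ℤ^1 ⊕ ℤ/4 ⊕ ℤ/12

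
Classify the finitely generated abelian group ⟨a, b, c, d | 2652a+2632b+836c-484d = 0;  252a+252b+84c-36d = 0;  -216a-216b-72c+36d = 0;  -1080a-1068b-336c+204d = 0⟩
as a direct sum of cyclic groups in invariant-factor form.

rank_ℚ(R)=4; free=4−4=0
SNF(R) diag = [4, 12, 36, 72] → torsion [4, 12, 36, 72]

Answer: M ≅ ℤ/4 ⊕ ℤ/12 ⊕ ℤ/36 ⊕ ℤ/72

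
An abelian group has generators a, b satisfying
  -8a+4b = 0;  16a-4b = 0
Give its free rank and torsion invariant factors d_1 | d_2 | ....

rank_ℚ(R)=2; free=2−2=0
SNF(R) diag = [4, 8] → torsion [4, 8]

Answer: M ≅ ℤ/4 ⊕ ℤ/8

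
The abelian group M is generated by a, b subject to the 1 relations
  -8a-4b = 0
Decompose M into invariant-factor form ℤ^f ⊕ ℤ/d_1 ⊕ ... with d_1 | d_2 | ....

Answer: M ≅ ℤ^1 ⊕ ℤ/4

Derivation:
rank_ℚ(R)=1; free=2−1=1
SNF(R) diag = [4] → torsion [4]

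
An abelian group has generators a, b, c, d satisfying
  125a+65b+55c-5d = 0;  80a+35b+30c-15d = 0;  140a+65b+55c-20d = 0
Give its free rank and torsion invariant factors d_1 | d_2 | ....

Answer: M ≅ ℤ^1 ⊕ ℤ/5 ⊕ ℤ/5 ⊕ ℤ/15

Derivation:
rank_ℚ(R)=3; free=4−3=1
SNF(R) diag = [5, 5, 15] → torsion [5, 5, 15]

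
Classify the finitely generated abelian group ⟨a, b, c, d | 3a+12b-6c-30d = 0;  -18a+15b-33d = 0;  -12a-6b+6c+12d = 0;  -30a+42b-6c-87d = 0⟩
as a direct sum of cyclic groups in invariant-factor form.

rank_ℚ(R)=4; free=4−4=0
SNF(R) diag = [3, 3, 3, 6] → torsion [3, 3, 3, 6]

Answer: M ≅ ℤ/3 ⊕ ℤ/3 ⊕ ℤ/3 ⊕ ℤ/6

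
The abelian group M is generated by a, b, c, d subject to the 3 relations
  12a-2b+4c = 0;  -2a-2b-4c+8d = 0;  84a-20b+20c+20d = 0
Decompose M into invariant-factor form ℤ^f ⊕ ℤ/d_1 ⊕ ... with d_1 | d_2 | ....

Answer: M ≅ ℤ^1 ⊕ ℤ/2 ⊕ ℤ/2 ⊕ ℤ/4

Derivation:
rank_ℚ(R)=3; free=4−3=1
SNF(R) diag = [2, 2, 4] → torsion [2, 2, 4]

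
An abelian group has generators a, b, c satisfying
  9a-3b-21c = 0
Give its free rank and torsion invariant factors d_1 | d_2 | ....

Answer: M ≅ ℤ^2 ⊕ ℤ/3

Derivation:
rank_ℚ(R)=1; free=3−1=2
SNF(R) diag = [3] → torsion [3]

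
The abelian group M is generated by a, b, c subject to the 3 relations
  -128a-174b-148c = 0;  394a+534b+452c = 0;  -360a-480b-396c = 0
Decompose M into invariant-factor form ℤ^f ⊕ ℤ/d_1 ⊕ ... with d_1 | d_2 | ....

rank_ℚ(R)=3; free=3−3=0
SNF(R) diag = [2, 6, 12] → torsion [2, 6, 12]

Answer: M ≅ ℤ/2 ⊕ ℤ/6 ⊕ ℤ/12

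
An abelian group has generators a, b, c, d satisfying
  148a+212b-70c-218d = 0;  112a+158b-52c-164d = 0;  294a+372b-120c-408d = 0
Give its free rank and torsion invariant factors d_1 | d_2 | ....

rank_ℚ(R)=3; free=4−3=1
SNF(R) diag = [2, 6, 18] → torsion [2, 6, 18]

Answer: M ≅ ℤ^1 ⊕ ℤ/2 ⊕ ℤ/6 ⊕ ℤ/18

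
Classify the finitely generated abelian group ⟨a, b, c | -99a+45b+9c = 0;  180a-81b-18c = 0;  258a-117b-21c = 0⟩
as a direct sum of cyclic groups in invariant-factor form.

Answer: M ≅ ℤ/3 ⊕ ℤ/9 ⊕ ℤ/9

Derivation:
rank_ℚ(R)=3; free=3−3=0
SNF(R) diag = [3, 9, 9] → torsion [3, 9, 9]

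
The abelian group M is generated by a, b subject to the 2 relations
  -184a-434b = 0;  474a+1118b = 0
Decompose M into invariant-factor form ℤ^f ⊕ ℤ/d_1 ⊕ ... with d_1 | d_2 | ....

Answer: M ≅ ℤ/2 ⊕ ℤ/2

Derivation:
rank_ℚ(R)=2; free=2−2=0
SNF(R) diag = [2, 2] → torsion [2, 2]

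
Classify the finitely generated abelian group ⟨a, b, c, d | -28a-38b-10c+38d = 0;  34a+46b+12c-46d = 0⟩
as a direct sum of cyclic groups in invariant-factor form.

rank_ℚ(R)=2; free=4−2=2
SNF(R) diag = [2, 2] → torsion [2, 2]

Answer: M ≅ ℤ^2 ⊕ ℤ/2 ⊕ ℤ/2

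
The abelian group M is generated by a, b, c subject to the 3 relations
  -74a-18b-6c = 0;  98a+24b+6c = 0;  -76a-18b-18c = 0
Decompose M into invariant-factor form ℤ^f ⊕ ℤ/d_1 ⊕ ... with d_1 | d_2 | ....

rank_ℚ(R)=3; free=3−3=0
SNF(R) diag = [2, 6, 6] → torsion [2, 6, 6]

Answer: M ≅ ℤ/2 ⊕ ℤ/6 ⊕ ℤ/6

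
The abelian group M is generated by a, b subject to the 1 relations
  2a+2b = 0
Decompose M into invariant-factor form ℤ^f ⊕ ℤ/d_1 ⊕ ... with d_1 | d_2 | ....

rank_ℚ(R)=1; free=2−1=1
SNF(R) diag = [2] → torsion [2]

Answer: M ≅ ℤ^1 ⊕ ℤ/2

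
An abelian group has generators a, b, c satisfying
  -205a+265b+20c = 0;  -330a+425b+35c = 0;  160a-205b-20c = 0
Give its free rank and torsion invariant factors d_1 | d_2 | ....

rank_ℚ(R)=3; free=3−3=0
SNF(R) diag = [5, 5, 15] → torsion [5, 5, 15]

Answer: M ≅ ℤ/5 ⊕ ℤ/5 ⊕ ℤ/15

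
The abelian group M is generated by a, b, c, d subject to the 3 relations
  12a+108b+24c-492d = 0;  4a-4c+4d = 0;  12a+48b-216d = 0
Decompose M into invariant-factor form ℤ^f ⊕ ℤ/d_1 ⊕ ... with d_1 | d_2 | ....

Answer: M ≅ ℤ^1 ⊕ ℤ/4 ⊕ ℤ/12 ⊕ ℤ/36

Derivation:
rank_ℚ(R)=3; free=4−3=1
SNF(R) diag = [4, 12, 36] → torsion [4, 12, 36]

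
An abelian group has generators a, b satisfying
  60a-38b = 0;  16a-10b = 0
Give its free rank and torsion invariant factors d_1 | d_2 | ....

rank_ℚ(R)=2; free=2−2=0
SNF(R) diag = [2, 4] → torsion [2, 4]

Answer: M ≅ ℤ/2 ⊕ ℤ/4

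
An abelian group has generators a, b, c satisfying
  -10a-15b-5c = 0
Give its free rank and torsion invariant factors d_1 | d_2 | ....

rank_ℚ(R)=1; free=3−1=2
SNF(R) diag = [5] → torsion [5]

Answer: M ≅ ℤ^2 ⊕ ℤ/5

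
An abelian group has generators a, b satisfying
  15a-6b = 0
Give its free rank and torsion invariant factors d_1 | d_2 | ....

Answer: M ≅ ℤ^1 ⊕ ℤ/3

Derivation:
rank_ℚ(R)=1; free=2−1=1
SNF(R) diag = [3] → torsion [3]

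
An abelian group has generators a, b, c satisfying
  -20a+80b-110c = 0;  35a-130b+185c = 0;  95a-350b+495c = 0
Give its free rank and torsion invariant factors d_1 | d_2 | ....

rank_ℚ(R)=3; free=3−3=0
SNF(R) diag = [5, 10, 20] → torsion [5, 10, 20]

Answer: M ≅ ℤ/5 ⊕ ℤ/10 ⊕ ℤ/20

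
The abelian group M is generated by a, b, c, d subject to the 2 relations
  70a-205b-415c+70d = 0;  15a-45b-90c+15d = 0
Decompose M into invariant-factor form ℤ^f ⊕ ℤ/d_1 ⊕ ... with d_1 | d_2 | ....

rank_ℚ(R)=2; free=4−2=2
SNF(R) diag = [5, 15] → torsion [5, 15]

Answer: M ≅ ℤ^2 ⊕ ℤ/5 ⊕ ℤ/15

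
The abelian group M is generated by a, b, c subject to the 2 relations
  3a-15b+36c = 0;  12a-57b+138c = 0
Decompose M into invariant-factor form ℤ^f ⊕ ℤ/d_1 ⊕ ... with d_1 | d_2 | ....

Answer: M ≅ ℤ^1 ⊕ ℤ/3 ⊕ ℤ/3

Derivation:
rank_ℚ(R)=2; free=3−2=1
SNF(R) diag = [3, 3] → torsion [3, 3]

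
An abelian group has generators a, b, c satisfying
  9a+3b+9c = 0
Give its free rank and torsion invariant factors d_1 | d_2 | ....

Answer: M ≅ ℤ^2 ⊕ ℤ/3

Derivation:
rank_ℚ(R)=1; free=3−1=2
SNF(R) diag = [3] → torsion [3]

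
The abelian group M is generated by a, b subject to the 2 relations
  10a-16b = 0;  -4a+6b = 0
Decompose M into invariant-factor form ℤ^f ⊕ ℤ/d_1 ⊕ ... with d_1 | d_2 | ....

Answer: M ≅ ℤ/2 ⊕ ℤ/2

Derivation:
rank_ℚ(R)=2; free=2−2=0
SNF(R) diag = [2, 2] → torsion [2, 2]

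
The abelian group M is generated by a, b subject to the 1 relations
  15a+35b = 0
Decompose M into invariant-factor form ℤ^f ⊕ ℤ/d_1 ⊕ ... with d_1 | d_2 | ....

Answer: M ≅ ℤ^1 ⊕ ℤ/5

Derivation:
rank_ℚ(R)=1; free=2−1=1
SNF(R) diag = [5] → torsion [5]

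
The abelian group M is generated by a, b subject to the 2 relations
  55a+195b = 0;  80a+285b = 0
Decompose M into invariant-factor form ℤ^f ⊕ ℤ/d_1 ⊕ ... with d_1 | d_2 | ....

rank_ℚ(R)=2; free=2−2=0
SNF(R) diag = [5, 15] → torsion [5, 15]

Answer: M ≅ ℤ/5 ⊕ ℤ/15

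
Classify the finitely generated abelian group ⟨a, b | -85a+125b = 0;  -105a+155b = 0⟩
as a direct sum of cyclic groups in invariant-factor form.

Answer: M ≅ ℤ/5 ⊕ ℤ/10

Derivation:
rank_ℚ(R)=2; free=2−2=0
SNF(R) diag = [5, 10] → torsion [5, 10]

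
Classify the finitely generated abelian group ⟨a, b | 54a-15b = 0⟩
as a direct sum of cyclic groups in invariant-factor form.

rank_ℚ(R)=1; free=2−1=1
SNF(R) diag = [3] → torsion [3]

Answer: M ≅ ℤ^1 ⊕ ℤ/3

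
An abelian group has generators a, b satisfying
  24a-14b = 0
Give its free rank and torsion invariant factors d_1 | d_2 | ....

rank_ℚ(R)=1; free=2−1=1
SNF(R) diag = [2] → torsion [2]

Answer: M ≅ ℤ^1 ⊕ ℤ/2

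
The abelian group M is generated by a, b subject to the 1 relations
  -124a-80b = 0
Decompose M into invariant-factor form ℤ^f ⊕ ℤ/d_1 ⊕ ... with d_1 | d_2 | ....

Answer: M ≅ ℤ^1 ⊕ ℤ/4

Derivation:
rank_ℚ(R)=1; free=2−1=1
SNF(R) diag = [4] → torsion [4]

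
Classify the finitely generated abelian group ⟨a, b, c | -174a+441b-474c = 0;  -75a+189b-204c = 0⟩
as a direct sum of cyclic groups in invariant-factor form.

rank_ℚ(R)=2; free=3−2=1
SNF(R) diag = [3, 9] → torsion [3, 9]

Answer: M ≅ ℤ^1 ⊕ ℤ/3 ⊕ ℤ/9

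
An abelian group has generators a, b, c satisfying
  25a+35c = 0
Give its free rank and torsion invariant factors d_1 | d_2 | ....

rank_ℚ(R)=1; free=3−1=2
SNF(R) diag = [5] → torsion [5]

Answer: M ≅ ℤ^2 ⊕ ℤ/5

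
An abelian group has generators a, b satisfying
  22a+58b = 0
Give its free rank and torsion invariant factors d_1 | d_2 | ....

rank_ℚ(R)=1; free=2−1=1
SNF(R) diag = [2] → torsion [2]

Answer: M ≅ ℤ^1 ⊕ ℤ/2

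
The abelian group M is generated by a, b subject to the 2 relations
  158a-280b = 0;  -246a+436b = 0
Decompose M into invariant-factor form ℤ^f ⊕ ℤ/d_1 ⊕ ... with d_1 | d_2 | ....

Answer: M ≅ ℤ/2 ⊕ ℤ/4

Derivation:
rank_ℚ(R)=2; free=2−2=0
SNF(R) diag = [2, 4] → torsion [2, 4]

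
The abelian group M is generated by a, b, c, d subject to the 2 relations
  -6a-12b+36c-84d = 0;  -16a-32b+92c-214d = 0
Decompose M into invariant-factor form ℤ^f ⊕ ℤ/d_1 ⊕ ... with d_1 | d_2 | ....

Answer: M ≅ ℤ^2 ⊕ ℤ/2 ⊕ ℤ/6

Derivation:
rank_ℚ(R)=2; free=4−2=2
SNF(R) diag = [2, 6] → torsion [2, 6]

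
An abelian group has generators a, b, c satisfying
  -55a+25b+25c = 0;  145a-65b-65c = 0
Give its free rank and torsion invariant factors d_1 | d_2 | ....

rank_ℚ(R)=2; free=3−2=1
SNF(R) diag = [5, 10] → torsion [5, 10]

Answer: M ≅ ℤ^1 ⊕ ℤ/5 ⊕ ℤ/10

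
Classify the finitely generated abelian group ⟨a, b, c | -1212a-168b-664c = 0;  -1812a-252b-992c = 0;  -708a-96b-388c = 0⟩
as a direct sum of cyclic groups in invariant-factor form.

rank_ℚ(R)=3; free=3−3=0
SNF(R) diag = [4, 12, 36] → torsion [4, 12, 36]

Answer: M ≅ ℤ/4 ⊕ ℤ/12 ⊕ ℤ/36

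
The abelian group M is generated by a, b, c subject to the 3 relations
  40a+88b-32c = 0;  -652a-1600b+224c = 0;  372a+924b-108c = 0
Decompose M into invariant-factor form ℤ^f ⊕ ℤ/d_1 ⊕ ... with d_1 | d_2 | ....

rank_ℚ(R)=3; free=3−3=0
SNF(R) diag = [4, 12, 24] → torsion [4, 12, 24]

Answer: M ≅ ℤ/4 ⊕ ℤ/12 ⊕ ℤ/24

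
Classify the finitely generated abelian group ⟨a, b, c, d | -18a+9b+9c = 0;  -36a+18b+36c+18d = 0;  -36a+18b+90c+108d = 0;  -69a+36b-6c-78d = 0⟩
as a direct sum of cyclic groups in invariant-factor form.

rank_ℚ(R)=4; free=4−4=0
SNF(R) diag = [3, 9, 18, 36] → torsion [3, 9, 18, 36]

Answer: M ≅ ℤ/3 ⊕ ℤ/9 ⊕ ℤ/18 ⊕ ℤ/36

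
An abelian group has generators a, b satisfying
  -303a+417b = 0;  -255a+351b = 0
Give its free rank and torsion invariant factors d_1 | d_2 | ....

Answer: M ≅ ℤ/3 ⊕ ℤ/6

Derivation:
rank_ℚ(R)=2; free=2−2=0
SNF(R) diag = [3, 6] → torsion [3, 6]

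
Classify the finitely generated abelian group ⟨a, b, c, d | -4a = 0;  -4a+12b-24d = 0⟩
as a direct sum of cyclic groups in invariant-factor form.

Answer: M ≅ ℤ^2 ⊕ ℤ/4 ⊕ ℤ/12

Derivation:
rank_ℚ(R)=2; free=4−2=2
SNF(R) diag = [4, 12] → torsion [4, 12]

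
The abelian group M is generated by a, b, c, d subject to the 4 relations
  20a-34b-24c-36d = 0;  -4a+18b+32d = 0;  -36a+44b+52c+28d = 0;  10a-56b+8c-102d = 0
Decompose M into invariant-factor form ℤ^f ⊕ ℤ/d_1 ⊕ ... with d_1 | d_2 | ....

rank_ℚ(R)=4; free=4−4=0
SNF(R) diag = [2, 2, 4, 12] → torsion [2, 2, 4, 12]

Answer: M ≅ ℤ/2 ⊕ ℤ/2 ⊕ ℤ/4 ⊕ ℤ/12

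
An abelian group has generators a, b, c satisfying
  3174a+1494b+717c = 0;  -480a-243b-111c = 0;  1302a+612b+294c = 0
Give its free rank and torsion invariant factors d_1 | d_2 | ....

rank_ℚ(R)=3; free=3−3=0
SNF(R) diag = [3, 9, 18] → torsion [3, 9, 18]

Answer: M ≅ ℤ/3 ⊕ ℤ/9 ⊕ ℤ/18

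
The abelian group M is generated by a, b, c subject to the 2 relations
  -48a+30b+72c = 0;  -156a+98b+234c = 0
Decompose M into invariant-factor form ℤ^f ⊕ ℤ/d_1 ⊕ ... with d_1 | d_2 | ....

Answer: M ≅ ℤ^1 ⊕ ℤ/2 ⊕ ℤ/6

Derivation:
rank_ℚ(R)=2; free=3−2=1
SNF(R) diag = [2, 6] → torsion [2, 6]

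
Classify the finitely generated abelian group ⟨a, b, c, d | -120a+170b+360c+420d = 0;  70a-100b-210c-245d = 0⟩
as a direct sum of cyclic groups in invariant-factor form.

rank_ℚ(R)=2; free=4−2=2
SNF(R) diag = [5, 10] → torsion [5, 10]

Answer: M ≅ ℤ^2 ⊕ ℤ/5 ⊕ ℤ/10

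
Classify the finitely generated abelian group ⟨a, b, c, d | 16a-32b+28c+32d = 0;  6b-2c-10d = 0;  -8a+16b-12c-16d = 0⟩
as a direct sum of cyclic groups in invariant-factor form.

Answer: M ≅ ℤ^1 ⊕ ℤ/2 ⊕ ℤ/4 ⊕ ℤ/8

Derivation:
rank_ℚ(R)=3; free=4−3=1
SNF(R) diag = [2, 4, 8] → torsion [2, 4, 8]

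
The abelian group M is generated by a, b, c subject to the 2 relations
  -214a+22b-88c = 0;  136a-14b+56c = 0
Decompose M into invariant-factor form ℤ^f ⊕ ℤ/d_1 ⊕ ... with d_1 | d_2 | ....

rank_ℚ(R)=2; free=3−2=1
SNF(R) diag = [2, 2] → torsion [2, 2]

Answer: M ≅ ℤ^1 ⊕ ℤ/2 ⊕ ℤ/2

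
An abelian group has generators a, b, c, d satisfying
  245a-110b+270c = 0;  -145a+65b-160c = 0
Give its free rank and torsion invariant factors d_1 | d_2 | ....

Answer: M ≅ ℤ^2 ⊕ ℤ/5 ⊕ ℤ/5

Derivation:
rank_ℚ(R)=2; free=4−2=2
SNF(R) diag = [5, 5] → torsion [5, 5]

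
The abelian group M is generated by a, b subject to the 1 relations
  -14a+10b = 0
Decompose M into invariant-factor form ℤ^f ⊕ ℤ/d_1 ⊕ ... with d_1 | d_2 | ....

Answer: M ≅ ℤ^1 ⊕ ℤ/2

Derivation:
rank_ℚ(R)=1; free=2−1=1
SNF(R) diag = [2] → torsion [2]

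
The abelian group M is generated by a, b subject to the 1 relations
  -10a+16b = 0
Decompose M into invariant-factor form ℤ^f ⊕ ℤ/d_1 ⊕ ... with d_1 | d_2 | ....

rank_ℚ(R)=1; free=2−1=1
SNF(R) diag = [2] → torsion [2]

Answer: M ≅ ℤ^1 ⊕ ℤ/2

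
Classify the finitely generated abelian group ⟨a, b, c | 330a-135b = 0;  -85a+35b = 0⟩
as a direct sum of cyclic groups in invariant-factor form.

Answer: M ≅ ℤ^1 ⊕ ℤ/5 ⊕ ℤ/15

Derivation:
rank_ℚ(R)=2; free=3−2=1
SNF(R) diag = [5, 15] → torsion [5, 15]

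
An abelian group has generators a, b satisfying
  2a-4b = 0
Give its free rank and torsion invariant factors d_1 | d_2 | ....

rank_ℚ(R)=1; free=2−1=1
SNF(R) diag = [2] → torsion [2]

Answer: M ≅ ℤ^1 ⊕ ℤ/2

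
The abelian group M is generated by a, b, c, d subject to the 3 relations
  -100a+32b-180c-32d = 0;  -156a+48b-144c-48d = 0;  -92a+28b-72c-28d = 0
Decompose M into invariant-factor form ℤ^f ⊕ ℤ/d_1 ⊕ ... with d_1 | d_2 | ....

Answer: M ≅ ℤ^1 ⊕ ℤ/4 ⊕ ℤ/12 ⊕ ℤ/36

Derivation:
rank_ℚ(R)=3; free=4−3=1
SNF(R) diag = [4, 12, 36] → torsion [4, 12, 36]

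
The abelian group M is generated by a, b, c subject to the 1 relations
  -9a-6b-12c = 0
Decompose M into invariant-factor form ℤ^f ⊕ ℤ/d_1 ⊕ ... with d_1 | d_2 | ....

Answer: M ≅ ℤ^2 ⊕ ℤ/3

Derivation:
rank_ℚ(R)=1; free=3−1=2
SNF(R) diag = [3] → torsion [3]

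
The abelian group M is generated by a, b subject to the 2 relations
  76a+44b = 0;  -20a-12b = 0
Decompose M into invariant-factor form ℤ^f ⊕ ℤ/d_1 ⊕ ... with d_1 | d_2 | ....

rank_ℚ(R)=2; free=2−2=0
SNF(R) diag = [4, 8] → torsion [4, 8]

Answer: M ≅ ℤ/4 ⊕ ℤ/8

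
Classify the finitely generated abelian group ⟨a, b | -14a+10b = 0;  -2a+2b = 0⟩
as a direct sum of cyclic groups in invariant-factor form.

rank_ℚ(R)=2; free=2−2=0
SNF(R) diag = [2, 4] → torsion [2, 4]

Answer: M ≅ ℤ/2 ⊕ ℤ/4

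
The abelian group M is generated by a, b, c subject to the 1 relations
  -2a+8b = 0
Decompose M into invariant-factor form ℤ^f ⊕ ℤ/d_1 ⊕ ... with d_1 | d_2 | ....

Answer: M ≅ ℤ^2 ⊕ ℤ/2

Derivation:
rank_ℚ(R)=1; free=3−1=2
SNF(R) diag = [2] → torsion [2]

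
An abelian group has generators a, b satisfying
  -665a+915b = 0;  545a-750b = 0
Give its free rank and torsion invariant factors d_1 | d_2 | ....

Answer: M ≅ ℤ/5 ⊕ ℤ/15

Derivation:
rank_ℚ(R)=2; free=2−2=0
SNF(R) diag = [5, 15] → torsion [5, 15]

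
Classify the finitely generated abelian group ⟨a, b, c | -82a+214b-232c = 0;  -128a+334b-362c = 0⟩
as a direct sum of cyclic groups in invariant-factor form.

Answer: M ≅ ℤ^1 ⊕ ℤ/2 ⊕ ℤ/2

Derivation:
rank_ℚ(R)=2; free=3−2=1
SNF(R) diag = [2, 2] → torsion [2, 2]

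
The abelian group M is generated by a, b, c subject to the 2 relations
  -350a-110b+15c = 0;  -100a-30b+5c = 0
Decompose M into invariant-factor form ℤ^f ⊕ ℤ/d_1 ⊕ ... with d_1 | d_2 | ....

rank_ℚ(R)=2; free=3−2=1
SNF(R) diag = [5, 10] → torsion [5, 10]

Answer: M ≅ ℤ^1 ⊕ ℤ/5 ⊕ ℤ/10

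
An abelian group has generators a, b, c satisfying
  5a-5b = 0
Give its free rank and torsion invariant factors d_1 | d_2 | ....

rank_ℚ(R)=1; free=3−1=2
SNF(R) diag = [5] → torsion [5]

Answer: M ≅ ℤ^2 ⊕ ℤ/5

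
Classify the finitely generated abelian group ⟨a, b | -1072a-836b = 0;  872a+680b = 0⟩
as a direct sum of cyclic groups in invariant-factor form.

Answer: M ≅ ℤ/4 ⊕ ℤ/8

Derivation:
rank_ℚ(R)=2; free=2−2=0
SNF(R) diag = [4, 8] → torsion [4, 8]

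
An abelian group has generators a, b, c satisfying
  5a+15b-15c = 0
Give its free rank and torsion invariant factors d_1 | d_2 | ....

Answer: M ≅ ℤ^2 ⊕ ℤ/5

Derivation:
rank_ℚ(R)=1; free=3−1=2
SNF(R) diag = [5] → torsion [5]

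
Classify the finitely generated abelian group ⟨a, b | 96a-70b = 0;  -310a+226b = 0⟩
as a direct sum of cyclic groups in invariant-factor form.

rank_ℚ(R)=2; free=2−2=0
SNF(R) diag = [2, 2] → torsion [2, 2]

Answer: M ≅ ℤ/2 ⊕ ℤ/2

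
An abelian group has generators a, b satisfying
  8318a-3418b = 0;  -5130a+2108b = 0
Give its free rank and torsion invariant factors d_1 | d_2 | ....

rank_ℚ(R)=2; free=2−2=0
SNF(R) diag = [2, 2] → torsion [2, 2]

Answer: M ≅ ℤ/2 ⊕ ℤ/2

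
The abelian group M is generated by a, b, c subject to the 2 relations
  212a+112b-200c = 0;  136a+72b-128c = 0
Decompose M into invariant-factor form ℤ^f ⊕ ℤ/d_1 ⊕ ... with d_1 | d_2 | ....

rank_ℚ(R)=2; free=3−2=1
SNF(R) diag = [4, 8] → torsion [4, 8]

Answer: M ≅ ℤ^1 ⊕ ℤ/4 ⊕ ℤ/8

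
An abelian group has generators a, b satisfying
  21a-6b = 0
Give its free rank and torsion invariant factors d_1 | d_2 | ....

rank_ℚ(R)=1; free=2−1=1
SNF(R) diag = [3] → torsion [3]

Answer: M ≅ ℤ^1 ⊕ ℤ/3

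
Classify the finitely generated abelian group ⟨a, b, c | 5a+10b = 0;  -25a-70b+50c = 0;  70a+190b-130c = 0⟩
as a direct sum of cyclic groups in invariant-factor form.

Answer: M ≅ ℤ/5 ⊕ ℤ/10 ⊕ ℤ/10

Derivation:
rank_ℚ(R)=3; free=3−3=0
SNF(R) diag = [5, 10, 10] → torsion [5, 10, 10]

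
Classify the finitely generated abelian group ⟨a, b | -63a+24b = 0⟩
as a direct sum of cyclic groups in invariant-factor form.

Answer: M ≅ ℤ^1 ⊕ ℤ/3

Derivation:
rank_ℚ(R)=1; free=2−1=1
SNF(R) diag = [3] → torsion [3]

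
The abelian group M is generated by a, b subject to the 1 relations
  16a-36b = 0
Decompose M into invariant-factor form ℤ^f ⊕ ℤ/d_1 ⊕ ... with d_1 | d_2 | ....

rank_ℚ(R)=1; free=2−1=1
SNF(R) diag = [4] → torsion [4]

Answer: M ≅ ℤ^1 ⊕ ℤ/4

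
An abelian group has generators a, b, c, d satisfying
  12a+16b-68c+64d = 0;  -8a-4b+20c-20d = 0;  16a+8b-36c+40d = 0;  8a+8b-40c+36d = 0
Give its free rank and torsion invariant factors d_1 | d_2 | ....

rank_ℚ(R)=4; free=4−4=0
SNF(R) diag = [4, 4, 4, 12] → torsion [4, 4, 4, 12]

Answer: M ≅ ℤ/4 ⊕ ℤ/4 ⊕ ℤ/4 ⊕ ℤ/12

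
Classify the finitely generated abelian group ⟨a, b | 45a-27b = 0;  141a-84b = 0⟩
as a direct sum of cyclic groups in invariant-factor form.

rank_ℚ(R)=2; free=2−2=0
SNF(R) diag = [3, 9] → torsion [3, 9]

Answer: M ≅ ℤ/3 ⊕ ℤ/9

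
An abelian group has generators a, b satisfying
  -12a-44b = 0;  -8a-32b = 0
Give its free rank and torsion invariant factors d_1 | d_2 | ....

Answer: M ≅ ℤ/4 ⊕ ℤ/8

Derivation:
rank_ℚ(R)=2; free=2−2=0
SNF(R) diag = [4, 8] → torsion [4, 8]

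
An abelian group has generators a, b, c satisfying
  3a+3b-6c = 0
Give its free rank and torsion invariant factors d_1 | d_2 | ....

Answer: M ≅ ℤ^2 ⊕ ℤ/3

Derivation:
rank_ℚ(R)=1; free=3−1=2
SNF(R) diag = [3] → torsion [3]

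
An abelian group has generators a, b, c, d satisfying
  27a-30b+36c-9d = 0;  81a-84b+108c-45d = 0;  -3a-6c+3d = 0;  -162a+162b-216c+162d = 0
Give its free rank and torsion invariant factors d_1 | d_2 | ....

Answer: M ≅ ℤ/3 ⊕ ℤ/6 ⊕ ℤ/18 ⊕ ℤ/54

Derivation:
rank_ℚ(R)=4; free=4−4=0
SNF(R) diag = [3, 6, 18, 54] → torsion [3, 6, 18, 54]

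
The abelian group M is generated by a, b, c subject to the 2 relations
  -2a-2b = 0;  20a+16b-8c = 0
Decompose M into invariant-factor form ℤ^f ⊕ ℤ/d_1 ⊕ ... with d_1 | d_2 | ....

rank_ℚ(R)=2; free=3−2=1
SNF(R) diag = [2, 4] → torsion [2, 4]

Answer: M ≅ ℤ^1 ⊕ ℤ/2 ⊕ ℤ/4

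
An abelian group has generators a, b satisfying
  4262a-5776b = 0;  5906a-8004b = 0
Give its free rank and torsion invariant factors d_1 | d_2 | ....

rank_ℚ(R)=2; free=2−2=0
SNF(R) diag = [2, 4] → torsion [2, 4]

Answer: M ≅ ℤ/2 ⊕ ℤ/4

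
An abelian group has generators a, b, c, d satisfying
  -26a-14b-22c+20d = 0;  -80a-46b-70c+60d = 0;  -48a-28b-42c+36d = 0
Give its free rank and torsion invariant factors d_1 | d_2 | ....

Answer: M ≅ ℤ^1 ⊕ ℤ/2 ⊕ ℤ/2 ⊕ ℤ/2

Derivation:
rank_ℚ(R)=3; free=4−3=1
SNF(R) diag = [2, 2, 2] → torsion [2, 2, 2]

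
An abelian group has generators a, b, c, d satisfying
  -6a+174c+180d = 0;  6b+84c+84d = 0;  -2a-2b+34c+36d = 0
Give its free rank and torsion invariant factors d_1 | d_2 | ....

Answer: M ≅ ℤ^1 ⊕ ℤ/2 ⊕ ℤ/6 ⊕ ℤ/12

Derivation:
rank_ℚ(R)=3; free=4−3=1
SNF(R) diag = [2, 6, 12] → torsion [2, 6, 12]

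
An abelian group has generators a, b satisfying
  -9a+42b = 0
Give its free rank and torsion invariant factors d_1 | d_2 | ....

Answer: M ≅ ℤ^1 ⊕ ℤ/3

Derivation:
rank_ℚ(R)=1; free=2−1=1
SNF(R) diag = [3] → torsion [3]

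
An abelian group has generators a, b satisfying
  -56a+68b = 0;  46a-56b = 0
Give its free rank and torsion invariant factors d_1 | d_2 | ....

Answer: M ≅ ℤ/2 ⊕ ℤ/4

Derivation:
rank_ℚ(R)=2; free=2−2=0
SNF(R) diag = [2, 4] → torsion [2, 4]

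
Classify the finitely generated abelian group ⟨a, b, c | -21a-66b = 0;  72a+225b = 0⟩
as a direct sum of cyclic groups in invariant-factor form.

Answer: M ≅ ℤ^1 ⊕ ℤ/3 ⊕ ℤ/9

Derivation:
rank_ℚ(R)=2; free=3−2=1
SNF(R) diag = [3, 9] → torsion [3, 9]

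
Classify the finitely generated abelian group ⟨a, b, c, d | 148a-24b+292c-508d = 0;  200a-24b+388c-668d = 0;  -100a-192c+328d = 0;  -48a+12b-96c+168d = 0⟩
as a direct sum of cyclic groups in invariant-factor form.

rank_ℚ(R)=4; free=4−4=0
SNF(R) diag = [4, 4, 12, 24] → torsion [4, 4, 12, 24]

Answer: M ≅ ℤ/4 ⊕ ℤ/4 ⊕ ℤ/12 ⊕ ℤ/24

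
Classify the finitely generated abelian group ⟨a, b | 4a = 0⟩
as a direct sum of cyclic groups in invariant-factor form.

Answer: M ≅ ℤ^1 ⊕ ℤ/4

Derivation:
rank_ℚ(R)=1; free=2−1=1
SNF(R) diag = [4] → torsion [4]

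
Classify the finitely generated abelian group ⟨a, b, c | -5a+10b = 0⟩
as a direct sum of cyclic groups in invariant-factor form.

rank_ℚ(R)=1; free=3−1=2
SNF(R) diag = [5] → torsion [5]

Answer: M ≅ ℤ^2 ⊕ ℤ/5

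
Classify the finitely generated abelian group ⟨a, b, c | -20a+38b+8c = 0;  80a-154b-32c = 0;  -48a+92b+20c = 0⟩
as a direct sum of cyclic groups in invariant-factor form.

Answer: M ≅ ℤ/2 ⊕ ℤ/4 ⊕ ℤ/4

Derivation:
rank_ℚ(R)=3; free=3−3=0
SNF(R) diag = [2, 4, 4] → torsion [2, 4, 4]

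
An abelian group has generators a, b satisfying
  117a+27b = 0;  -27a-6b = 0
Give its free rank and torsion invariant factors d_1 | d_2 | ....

Answer: M ≅ ℤ/3 ⊕ ℤ/9

Derivation:
rank_ℚ(R)=2; free=2−2=0
SNF(R) diag = [3, 9] → torsion [3, 9]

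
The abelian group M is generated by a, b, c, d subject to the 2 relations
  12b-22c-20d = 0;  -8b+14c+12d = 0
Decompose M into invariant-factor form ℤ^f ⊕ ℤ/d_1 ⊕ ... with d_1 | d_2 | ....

rank_ℚ(R)=2; free=4−2=2
SNF(R) diag = [2, 4] → torsion [2, 4]

Answer: M ≅ ℤ^2 ⊕ ℤ/2 ⊕ ℤ/4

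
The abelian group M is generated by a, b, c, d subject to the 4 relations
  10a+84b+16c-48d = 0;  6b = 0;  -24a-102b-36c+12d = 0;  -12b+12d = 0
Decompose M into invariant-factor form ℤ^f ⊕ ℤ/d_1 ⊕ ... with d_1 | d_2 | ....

Answer: M ≅ ℤ/2 ⊕ ℤ/6 ⊕ ℤ/12 ⊕ ℤ/12

Derivation:
rank_ℚ(R)=4; free=4−4=0
SNF(R) diag = [2, 6, 12, 12] → torsion [2, 6, 12, 12]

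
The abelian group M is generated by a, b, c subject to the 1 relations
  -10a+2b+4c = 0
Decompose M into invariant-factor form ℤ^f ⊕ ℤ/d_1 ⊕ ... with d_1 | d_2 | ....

Answer: M ≅ ℤ^2 ⊕ ℤ/2

Derivation:
rank_ℚ(R)=1; free=3−1=2
SNF(R) diag = [2] → torsion [2]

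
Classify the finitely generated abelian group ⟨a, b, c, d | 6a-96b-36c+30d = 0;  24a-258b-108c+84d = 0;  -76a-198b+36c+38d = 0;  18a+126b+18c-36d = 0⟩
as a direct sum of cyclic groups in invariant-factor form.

rank_ℚ(R)=4; free=4−4=0
SNF(R) diag = [2, 6, 18, 54] → torsion [2, 6, 18, 54]

Answer: M ≅ ℤ/2 ⊕ ℤ/6 ⊕ ℤ/18 ⊕ ℤ/54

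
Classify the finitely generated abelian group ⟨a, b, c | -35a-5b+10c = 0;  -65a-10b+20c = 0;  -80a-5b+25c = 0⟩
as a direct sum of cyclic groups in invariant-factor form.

Answer: M ≅ ℤ/5 ⊕ ℤ/5 ⊕ ℤ/15

Derivation:
rank_ℚ(R)=3; free=3−3=0
SNF(R) diag = [5, 5, 15] → torsion [5, 5, 15]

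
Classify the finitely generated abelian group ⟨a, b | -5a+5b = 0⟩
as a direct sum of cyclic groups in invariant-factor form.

Answer: M ≅ ℤ^1 ⊕ ℤ/5

Derivation:
rank_ℚ(R)=1; free=2−1=1
SNF(R) diag = [5] → torsion [5]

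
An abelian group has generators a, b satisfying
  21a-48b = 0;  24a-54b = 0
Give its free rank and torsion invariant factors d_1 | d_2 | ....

rank_ℚ(R)=2; free=2−2=0
SNF(R) diag = [3, 6] → torsion [3, 6]

Answer: M ≅ ℤ/3 ⊕ ℤ/6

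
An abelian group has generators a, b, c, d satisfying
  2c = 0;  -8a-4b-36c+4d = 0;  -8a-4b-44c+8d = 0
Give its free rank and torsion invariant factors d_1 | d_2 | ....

rank_ℚ(R)=3; free=4−3=1
SNF(R) diag = [2, 4, 4] → torsion [2, 4, 4]

Answer: M ≅ ℤ^1 ⊕ ℤ/2 ⊕ ℤ/4 ⊕ ℤ/4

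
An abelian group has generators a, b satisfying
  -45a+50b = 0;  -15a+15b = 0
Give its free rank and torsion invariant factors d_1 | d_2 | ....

rank_ℚ(R)=2; free=2−2=0
SNF(R) diag = [5, 15] → torsion [5, 15]

Answer: M ≅ ℤ/5 ⊕ ℤ/15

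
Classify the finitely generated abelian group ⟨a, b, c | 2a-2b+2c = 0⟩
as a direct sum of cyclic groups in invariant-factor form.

rank_ℚ(R)=1; free=3−1=2
SNF(R) diag = [2] → torsion [2]

Answer: M ≅ ℤ^2 ⊕ ℤ/2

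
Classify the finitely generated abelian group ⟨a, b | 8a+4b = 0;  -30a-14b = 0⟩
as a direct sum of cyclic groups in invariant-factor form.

rank_ℚ(R)=2; free=2−2=0
SNF(R) diag = [2, 4] → torsion [2, 4]

Answer: M ≅ ℤ/2 ⊕ ℤ/4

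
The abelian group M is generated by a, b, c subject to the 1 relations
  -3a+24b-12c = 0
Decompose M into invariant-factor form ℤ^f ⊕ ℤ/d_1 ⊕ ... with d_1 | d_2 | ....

rank_ℚ(R)=1; free=3−1=2
SNF(R) diag = [3] → torsion [3]

Answer: M ≅ ℤ^2 ⊕ ℤ/3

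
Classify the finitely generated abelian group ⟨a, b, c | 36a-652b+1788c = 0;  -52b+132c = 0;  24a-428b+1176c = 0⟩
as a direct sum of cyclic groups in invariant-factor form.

Answer: M ≅ ℤ/4 ⊕ ℤ/12 ⊕ ℤ/36

Derivation:
rank_ℚ(R)=3; free=3−3=0
SNF(R) diag = [4, 12, 36] → torsion [4, 12, 36]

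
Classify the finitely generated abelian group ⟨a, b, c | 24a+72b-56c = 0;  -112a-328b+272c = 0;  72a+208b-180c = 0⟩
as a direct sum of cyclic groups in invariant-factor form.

rank_ℚ(R)=3; free=3−3=0
SNF(R) diag = [4, 8, 8] → torsion [4, 8, 8]

Answer: M ≅ ℤ/4 ⊕ ℤ/8 ⊕ ℤ/8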